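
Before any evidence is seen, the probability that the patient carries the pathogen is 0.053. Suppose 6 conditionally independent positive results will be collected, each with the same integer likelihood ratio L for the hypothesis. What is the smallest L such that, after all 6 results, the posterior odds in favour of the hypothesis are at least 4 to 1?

3

Prior odds = 0.053/0.947 = 53/947.
Target odds = 4.
Need L⁶ ≥ 4 ÷ (53/947) = 3788/53.
2⁶ = 64 < 3788/53 ≤ 729 = 3⁶, so L = 3.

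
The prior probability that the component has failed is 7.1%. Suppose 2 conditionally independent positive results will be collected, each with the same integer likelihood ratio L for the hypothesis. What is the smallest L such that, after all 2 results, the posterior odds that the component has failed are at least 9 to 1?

Prior odds = 0.071/0.929 = 71/929.
Target odds = 9.
Need L² ≥ 9 ÷ (71/929) = 8361/71.
10² = 100 < 8361/71 ≤ 121 = 11², so L = 11.

11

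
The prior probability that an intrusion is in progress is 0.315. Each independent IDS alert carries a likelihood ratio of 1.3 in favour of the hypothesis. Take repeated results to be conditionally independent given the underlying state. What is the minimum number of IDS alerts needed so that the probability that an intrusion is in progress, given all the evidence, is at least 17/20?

Prior odds: 0.315 ÷ 0.685 = 63/137.
Likelihood ratio per IDS alert = 1.3.
Target posterior odds = 0.85/0.15 = 17/3.
Require 1.3ⁿ ≥ 17/3 ÷ (63/137) = 2329/189.
1.3⁹ ≈10.6045 falls short of 2329/189 but 1.3¹⁰ ≈13.7858 reaches it, so n = 10.

10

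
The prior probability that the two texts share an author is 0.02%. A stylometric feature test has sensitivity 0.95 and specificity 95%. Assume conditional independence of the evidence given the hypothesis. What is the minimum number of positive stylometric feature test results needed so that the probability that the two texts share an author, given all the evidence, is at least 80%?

4

Prior odds = 0.0002/0.9998 = 1/4999.
False-positive rate = 1 − 0.95 = 0.05; likelihood ratio of a positive = 0.95/0.05 = 19.
Target posterior odds = 0.8/0.2 = 4.
Require 19ⁿ ≥ 4 ÷ (1/4999) = 19996.
19³ = 6859 falls short of 19996 but 19⁴ = 130321 reaches it, so n = 4.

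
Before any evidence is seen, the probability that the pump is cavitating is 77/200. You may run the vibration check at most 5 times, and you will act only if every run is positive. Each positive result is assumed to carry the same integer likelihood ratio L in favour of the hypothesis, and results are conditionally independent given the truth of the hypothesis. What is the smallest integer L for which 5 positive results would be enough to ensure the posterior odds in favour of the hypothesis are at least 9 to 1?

Prior odds = 0.385/0.615 = 77/123.
Target odds = 9.
Need L⁵ ≥ 9 ÷ (77/123) = 1107/77.
1⁵ = 1 < 1107/77 ≤ 32 = 2⁵, so L = 2.

2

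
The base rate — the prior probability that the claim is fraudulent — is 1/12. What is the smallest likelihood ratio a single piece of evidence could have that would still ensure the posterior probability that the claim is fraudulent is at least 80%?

44

Prior odds = (1/12)/(11/12) = 1/11.
Target odds = 0.8/0.2 = 4.
Required Bayes factor = 4 ÷ (1/11) = 44.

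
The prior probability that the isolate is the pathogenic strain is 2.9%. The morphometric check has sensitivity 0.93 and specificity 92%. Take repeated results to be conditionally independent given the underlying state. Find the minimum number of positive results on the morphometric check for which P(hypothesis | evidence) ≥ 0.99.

Prior odds = 0.029/0.971 = 29/971.
False-positive rate = 1 − 0.92 = 0.08; likelihood ratio of a positive = 0.93/0.08 = 11.625.
Target odds: 0.99 ÷ 0.01 = 99.
Require 11.625ⁿ ≥ 99 ÷ (29/971) = 96129/29.
11.625³ = 804357/512 falls short of 96129/29 but 11.625⁴ = 74805201/4096 reaches it, so n = 4.

4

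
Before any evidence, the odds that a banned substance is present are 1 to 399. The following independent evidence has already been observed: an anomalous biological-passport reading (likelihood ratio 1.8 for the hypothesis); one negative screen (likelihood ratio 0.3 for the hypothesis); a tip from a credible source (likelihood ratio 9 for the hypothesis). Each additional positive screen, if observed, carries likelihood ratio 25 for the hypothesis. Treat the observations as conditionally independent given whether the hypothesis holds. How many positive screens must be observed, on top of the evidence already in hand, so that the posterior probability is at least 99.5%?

4

Prior odds = 1/399.
Combined Bayes factor of the evidence already in hand = 1.8 × 0.3 × 9 = 4.86.
Odds after that evidence = (1/399) × 4.86 = 81/6650.
Target odds = 0.995/0.005 = 199.
Need 25ⁿ ≥ 199 ÷ (81/6650) = 1323350/81.
25³ = 15625 falls short of 1323350/81 but 25⁴ = 390625 reaches it, so n = 4.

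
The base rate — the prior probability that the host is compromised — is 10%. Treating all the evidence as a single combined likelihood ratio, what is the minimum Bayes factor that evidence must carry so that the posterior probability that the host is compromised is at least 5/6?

Prior odds = 0.1/0.9 = 1/9.
Target odds = (5/6)/(1/6) = 5.
Required Bayes factor = 5 ÷ (1/9) = 45.

45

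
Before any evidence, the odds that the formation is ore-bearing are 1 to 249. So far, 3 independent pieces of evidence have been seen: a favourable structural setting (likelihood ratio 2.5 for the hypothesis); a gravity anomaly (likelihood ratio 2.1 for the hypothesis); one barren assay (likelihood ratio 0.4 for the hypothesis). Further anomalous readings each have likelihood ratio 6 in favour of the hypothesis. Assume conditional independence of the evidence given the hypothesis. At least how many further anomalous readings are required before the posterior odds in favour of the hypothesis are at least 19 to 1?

5

Prior odds = 1/249.
Combined Bayes factor of the evidence already in hand = 2.5 × 2.1 × 0.4 = 2.1.
Odds after that evidence = (1/249) × 2.1 = 7/830.
Target odds = 19.
Need 6ⁿ ≥ 19 ÷ (7/830) = 15770/7.
6⁴ = 1296 falls short of 15770/7 but 6⁵ = 7776 reaches it, so n = 5.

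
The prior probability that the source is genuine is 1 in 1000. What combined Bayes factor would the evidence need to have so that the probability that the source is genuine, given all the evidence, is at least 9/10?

Prior odds = 0.001/0.999 = 1/999.
Target odds = 0.9/0.1 = 9.
Required Bayes factor = 9 ÷ (1/999) = 8991.

8991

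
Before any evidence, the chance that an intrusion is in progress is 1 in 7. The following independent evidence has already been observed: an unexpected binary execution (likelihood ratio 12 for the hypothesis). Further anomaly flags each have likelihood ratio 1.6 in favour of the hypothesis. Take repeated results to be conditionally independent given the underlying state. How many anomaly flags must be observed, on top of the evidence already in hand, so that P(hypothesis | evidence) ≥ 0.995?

Prior odds = (1/7)/(6/7) = 1/6.
Bayes factor of the evidence already in hand = 12.
Odds after that evidence = (1/6) × 12 = 2.
Target odds = 0.995/0.005 = 199.
Need 1.6ⁿ ≥ 199 ÷ 2 = 99.5.
1.6⁹ = 134217728/1953125 falls short of 99.5 but 1.6¹⁰ ≈109.951 reaches it, so n = 10.

10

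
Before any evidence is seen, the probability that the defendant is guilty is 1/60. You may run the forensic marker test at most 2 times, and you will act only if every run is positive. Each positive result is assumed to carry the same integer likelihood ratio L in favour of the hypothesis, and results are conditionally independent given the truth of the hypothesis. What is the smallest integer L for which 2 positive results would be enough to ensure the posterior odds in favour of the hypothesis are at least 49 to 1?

Prior odds = (1/60)/(59/60) = 1/59.
Target odds = 49.
Need L² ≥ 49 ÷ (1/59) = 2891.
53² = 2809 < 2891 ≤ 2916 = 54², so L = 54.

54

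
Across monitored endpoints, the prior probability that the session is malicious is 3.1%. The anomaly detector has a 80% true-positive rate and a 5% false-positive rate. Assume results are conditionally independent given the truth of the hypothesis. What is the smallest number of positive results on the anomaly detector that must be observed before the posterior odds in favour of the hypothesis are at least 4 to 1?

Prior odds: 0.031 ÷ 0.969 = 31/969.
Likelihood ratio of a positive result = 0.8/0.05 = 16.
Target odds = 4.
Need (31/969) × 16ⁿ ≥ 4, i.e. 16ⁿ ≥ 3876/31.
16¹ = 16 falls short of 3876/31 but 16² = 256 reaches it, so n = 2.

2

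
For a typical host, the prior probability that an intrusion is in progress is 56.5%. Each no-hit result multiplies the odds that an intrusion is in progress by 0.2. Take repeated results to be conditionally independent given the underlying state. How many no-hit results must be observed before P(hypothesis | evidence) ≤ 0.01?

Prior odds = 0.565/0.435 = 113/87.
Likelihood ratio per no-hit result = 0.2.
Target posterior odds = 0.01/0.99 = 1/99.
Require 0.2ⁿ ≤ 1/99 ÷ (113/87) = 29/3729.
0.2³ = 0.008 is still above 29/3729 but 0.2⁴ = 0.0016 is at or below it, so n = 4.

4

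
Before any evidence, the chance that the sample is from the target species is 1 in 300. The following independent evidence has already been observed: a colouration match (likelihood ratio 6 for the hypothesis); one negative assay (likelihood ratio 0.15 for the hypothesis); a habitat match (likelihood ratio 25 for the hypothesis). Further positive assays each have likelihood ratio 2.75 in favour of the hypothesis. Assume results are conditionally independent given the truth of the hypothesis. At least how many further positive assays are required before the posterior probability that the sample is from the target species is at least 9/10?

5

Prior odds = (1/300)/(299/300) = 1/299.
Combined Bayes factor of the evidence already in hand = 6 × 0.15 × 25 = 22.5.
Odds after that evidence = (1/299) × 22.5 = 45/598.
Target odds = 0.9/0.1 = 9.
Need 2.75ⁿ ≥ 9 ÷ (45/598) = 119.6.
2.75⁴ = 57.19140625 falls short of 119.6 but 2.75⁵ = 161051/1024 reaches it, so n = 5.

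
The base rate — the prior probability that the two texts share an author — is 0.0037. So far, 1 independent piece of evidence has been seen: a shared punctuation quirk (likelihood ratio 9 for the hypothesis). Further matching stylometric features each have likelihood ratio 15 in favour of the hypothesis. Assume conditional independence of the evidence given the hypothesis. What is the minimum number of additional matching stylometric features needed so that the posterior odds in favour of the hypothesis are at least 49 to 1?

Prior odds = 0.0037/0.9963 = 37/9963.
Bayes factor of the evidence already in hand = 9.
Odds after that evidence = (37/9963) × 9 = 37/1107.
Target odds = 49.
Need 15ⁿ ≥ 49 ÷ (37/1107) = 54243/37.
15² = 225 falls short of 54243/37 but 15³ = 3375 reaches it, so n = 3.

3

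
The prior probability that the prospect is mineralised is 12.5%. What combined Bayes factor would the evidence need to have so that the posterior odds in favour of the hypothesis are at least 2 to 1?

Prior odds = 0.125/0.875 = 1/7.
Target odds = 2.
Required Bayes factor = 2 ÷ (1/7) = 14.

14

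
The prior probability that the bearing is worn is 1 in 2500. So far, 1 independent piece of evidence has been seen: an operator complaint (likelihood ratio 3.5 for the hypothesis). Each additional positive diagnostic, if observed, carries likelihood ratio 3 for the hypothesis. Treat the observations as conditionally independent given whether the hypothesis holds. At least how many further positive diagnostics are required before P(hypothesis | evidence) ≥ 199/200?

11

Prior odds = 0.0004/0.9996 = 1/2499.
Bayes factor of the evidence already in hand = 3.5.
Odds after that evidence = (1/2499) × 3.5 = 1/714.
Target odds = 0.995/0.005 = 199.
Need 3ⁿ ≥ 199 ÷ (1/714) = 142086.
3¹⁰ = 59049 falls short of 142086 but 3¹¹ = 177147 reaches it, so n = 11.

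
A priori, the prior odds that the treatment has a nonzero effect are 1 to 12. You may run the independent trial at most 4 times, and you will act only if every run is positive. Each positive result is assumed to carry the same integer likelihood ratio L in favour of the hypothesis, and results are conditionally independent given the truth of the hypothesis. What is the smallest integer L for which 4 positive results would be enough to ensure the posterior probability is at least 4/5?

Prior odds = 1/12.
Target odds = 0.8/0.2 = 4.
Need L⁴ ≥ 4 ÷ (1/12) = 48.
2⁴ = 16 < 48 ≤ 81 = 3⁴, so L = 3.

3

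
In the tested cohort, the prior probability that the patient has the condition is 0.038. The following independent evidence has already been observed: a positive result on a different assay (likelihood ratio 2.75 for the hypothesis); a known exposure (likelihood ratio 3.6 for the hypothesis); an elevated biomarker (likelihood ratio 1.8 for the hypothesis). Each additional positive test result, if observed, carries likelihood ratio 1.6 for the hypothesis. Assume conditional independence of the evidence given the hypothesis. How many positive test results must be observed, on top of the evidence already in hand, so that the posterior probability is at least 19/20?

8

Prior odds = 0.038/0.962 = 19/481.
Combined Bayes factor of the evidence already in hand = 2.75 × 3.6 × 1.8 = 17.82.
Odds after that evidence = (19/481) × 17.82 = 16929/24050.
Target odds = 0.95/0.05 = 19.
Need 1.6ⁿ ≥ 19 ÷ (16929/24050) = 24050/891.
1.6⁷ = 2097152/78125 falls short of 24050/891 but 1.6⁸ = 16777216/390625 reaches it, so n = 8.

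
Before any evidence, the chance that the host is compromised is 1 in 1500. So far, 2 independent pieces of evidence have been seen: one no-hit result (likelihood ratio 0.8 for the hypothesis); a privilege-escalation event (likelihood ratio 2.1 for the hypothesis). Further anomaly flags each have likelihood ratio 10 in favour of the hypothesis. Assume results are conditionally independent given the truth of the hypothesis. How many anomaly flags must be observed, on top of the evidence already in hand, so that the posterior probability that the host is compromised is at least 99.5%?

6

Prior odds = (1/1500)/(1499/1500) = 1/1499.
Combined Bayes factor of the evidence already in hand = 0.8 × 2.1 = 1.68.
Odds after that evidence = (1/1499) × 1.68 = 42/37475.
Target odds = 0.995/0.005 = 199.
Need 10ⁿ ≥ 199 ÷ (42/37475) = 7457525/42.
10⁵ = 100000 falls short of 7457525/42 but 10⁶ = 1000000 reaches it, so n = 6.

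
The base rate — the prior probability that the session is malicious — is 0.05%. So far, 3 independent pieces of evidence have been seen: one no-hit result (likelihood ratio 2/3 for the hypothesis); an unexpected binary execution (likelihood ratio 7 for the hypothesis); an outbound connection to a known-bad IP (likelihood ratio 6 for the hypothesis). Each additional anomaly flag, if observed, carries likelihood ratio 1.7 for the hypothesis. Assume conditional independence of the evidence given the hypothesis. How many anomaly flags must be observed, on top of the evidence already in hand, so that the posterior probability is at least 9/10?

13

Prior odds = 0.0005/0.9995 = 1/1999.
Combined Bayes factor of the evidence already in hand = (2/3) × 7 × 6 = 28.
Odds after that evidence = (1/1999) × 28 = 28/1999.
Target odds = 0.9/0.1 = 9.
Need 1.7ⁿ ≥ 9 ÷ (28/1999) = 17991/28.
1.7¹² ≈582.622 falls short of 17991/28 but 1.7¹³ ≈990.458 reaches it, so n = 13.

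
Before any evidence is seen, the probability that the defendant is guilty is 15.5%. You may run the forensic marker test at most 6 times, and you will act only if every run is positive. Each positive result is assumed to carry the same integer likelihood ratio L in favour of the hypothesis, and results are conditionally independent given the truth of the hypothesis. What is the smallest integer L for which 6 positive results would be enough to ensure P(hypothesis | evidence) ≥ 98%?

3

Prior odds = 0.155/0.845 = 31/169.
Target odds = 0.98/0.02 = 49.
Need L⁶ ≥ 49 ÷ (31/169) = 8281/31.
2⁶ = 64 < 8281/31 ≤ 729 = 3⁶, so L = 3.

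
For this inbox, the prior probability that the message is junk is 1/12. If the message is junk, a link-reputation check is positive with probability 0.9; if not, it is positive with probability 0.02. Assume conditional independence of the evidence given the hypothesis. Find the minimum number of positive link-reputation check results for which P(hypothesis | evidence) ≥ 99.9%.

Prior odds: (1/12) ÷ (11/12) = 1/11.
Likelihood ratio of a positive = 0.9/0.02 = 45.
Target posterior odds = 0.999/0.001 = 999.
Require 45ⁿ ≥ 999 ÷ (1/11) = 10989.
45² = 2025 falls short of 10989 but 45³ = 91125 reaches it, so n = 3.

3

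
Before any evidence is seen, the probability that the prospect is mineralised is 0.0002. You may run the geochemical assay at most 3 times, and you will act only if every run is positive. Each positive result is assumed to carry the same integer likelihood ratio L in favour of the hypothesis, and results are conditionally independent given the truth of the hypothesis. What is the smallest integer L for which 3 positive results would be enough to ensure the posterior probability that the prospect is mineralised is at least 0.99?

Prior odds = 0.0002/0.9998 = 1/4999.
Target odds = 0.99/0.01 = 99.
Need L³ ≥ 99 ÷ (1/4999) = 494901.
79³ = 493039 < 494901 ≤ 512000 = 80³, so L = 80.

80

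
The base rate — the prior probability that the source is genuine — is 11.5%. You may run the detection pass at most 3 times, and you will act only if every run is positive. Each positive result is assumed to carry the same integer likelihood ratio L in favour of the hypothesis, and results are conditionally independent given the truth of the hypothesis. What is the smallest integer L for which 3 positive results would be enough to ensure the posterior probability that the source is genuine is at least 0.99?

Prior odds = 0.115/0.885 = 23/177.
Target odds = 0.99/0.01 = 99.
Need L³ ≥ 99 ÷ (23/177) = 17523/23.
9³ = 729 < 17523/23 ≤ 1000 = 10³, so L = 10.

10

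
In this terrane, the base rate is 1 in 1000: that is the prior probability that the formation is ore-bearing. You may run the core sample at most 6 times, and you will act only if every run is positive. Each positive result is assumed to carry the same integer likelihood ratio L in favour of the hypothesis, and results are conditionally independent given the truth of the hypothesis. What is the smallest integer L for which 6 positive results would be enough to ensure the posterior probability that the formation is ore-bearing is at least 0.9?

Prior odds = 0.001/0.999 = 1/999.
Target odds = 0.9/0.1 = 9.
Need L⁶ ≥ 9 ÷ (1/999) = 8991.
4⁶ = 4096 < 8991 ≤ 15625 = 5⁶, so L = 5.

5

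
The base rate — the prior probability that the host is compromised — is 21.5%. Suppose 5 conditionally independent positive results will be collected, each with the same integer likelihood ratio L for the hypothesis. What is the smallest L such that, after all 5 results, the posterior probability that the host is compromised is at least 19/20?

3

Prior odds = 0.215/0.785 = 43/157.
Target odds = 0.95/0.05 = 19.
Need L⁵ ≥ 19 ÷ (43/157) = 2983/43.
2⁵ = 32 < 2983/43 ≤ 243 = 3⁵, so L = 3.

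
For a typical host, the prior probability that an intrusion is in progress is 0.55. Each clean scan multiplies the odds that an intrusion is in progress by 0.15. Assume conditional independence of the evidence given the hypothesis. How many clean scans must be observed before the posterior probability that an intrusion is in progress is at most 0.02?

3

Prior odds = 0.55/0.45 = 11/9.
Likelihood ratio per clean scan = 0.15.
Target odds: 0.02 ÷ 0.98 = 1/49.
Need (11/9) × 0.15ⁿ ≤ 1/49, i.e. 0.15ⁿ ≤ 9/539.
0.15² = 0.0225 is still above 9/539 but 0.15³ = 0.003375 is at or below it, so n = 3.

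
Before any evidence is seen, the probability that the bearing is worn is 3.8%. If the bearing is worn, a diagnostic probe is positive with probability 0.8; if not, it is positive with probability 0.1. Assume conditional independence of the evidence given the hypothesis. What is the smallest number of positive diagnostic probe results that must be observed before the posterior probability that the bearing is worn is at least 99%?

4

Prior odds: 0.038 ÷ 0.962 = 19/481.
Likelihood ratio of a positive = 0.8/0.1 = 8.
Target posterior odds = 0.99/0.01 = 99.
Need (19/481) × 8ⁿ ≥ 99, i.e. 8ⁿ ≥ 47619/19.
8³ = 512 falls short of 47619/19 but 8⁴ = 4096 reaches it, so n = 4.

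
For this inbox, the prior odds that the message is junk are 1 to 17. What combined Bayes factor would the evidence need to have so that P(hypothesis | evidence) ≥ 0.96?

Prior odds = 1/17.
Target odds = 0.96/0.04 = 24.
Required Bayes factor = 24 ÷ (1/17) = 408.

408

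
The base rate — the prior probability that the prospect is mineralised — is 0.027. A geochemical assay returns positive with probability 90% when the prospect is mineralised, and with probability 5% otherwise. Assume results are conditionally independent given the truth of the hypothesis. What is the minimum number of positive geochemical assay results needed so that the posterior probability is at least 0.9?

Prior odds = 0.027/0.973 = 27/973.
Likelihood ratio of a positive result = 0.9/0.05 = 18.
Target odds: 0.9 ÷ 0.1 = 9.
Need (27/973) × 18ⁿ ≥ 9, i.e. 18ⁿ ≥ 973/3.
18² = 324 falls short of 973/3 but 18³ = 5832 reaches it, so n = 3.

3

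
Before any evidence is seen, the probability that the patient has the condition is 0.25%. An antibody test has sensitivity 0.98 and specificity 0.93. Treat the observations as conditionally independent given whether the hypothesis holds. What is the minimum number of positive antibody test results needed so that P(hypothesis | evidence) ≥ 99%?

5

Prior odds: 0.0025 ÷ 0.9975 = 1/399.
False-positive rate = 1 − 0.93 = 0.07; likelihood ratio of a positive = 0.98/0.07 = 14.
Target posterior odds = 0.99/0.01 = 99.
Need (1/399) × 14ⁿ ≥ 99, i.e. 14ⁿ ≥ 39501.
14⁴ = 38416 falls short of 39501 but 14⁵ = 537824 reaches it, so n = 5.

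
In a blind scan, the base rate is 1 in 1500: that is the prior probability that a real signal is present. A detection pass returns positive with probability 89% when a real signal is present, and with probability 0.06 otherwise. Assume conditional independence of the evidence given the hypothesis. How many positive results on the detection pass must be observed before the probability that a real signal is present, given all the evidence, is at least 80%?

4

Prior odds: (1/1500) ÷ (1499/1500) = 1/1499.
Likelihood ratio of a positive result = 0.89/0.06 = 89/6.
Target odds: 0.8 ÷ 0.2 = 4.
Require (89/6)ⁿ ≥ 4 ÷ (1/1499) = 5996.
(89/6)³ = 704969/216 falls short of 5996 but (89/6)⁴ = 62742241/1296 reaches it, so n = 4.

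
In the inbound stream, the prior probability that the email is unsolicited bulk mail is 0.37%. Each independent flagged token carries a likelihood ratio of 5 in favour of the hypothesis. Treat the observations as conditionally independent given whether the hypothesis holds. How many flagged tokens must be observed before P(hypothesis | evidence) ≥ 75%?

Prior odds: 0.0037 ÷ 0.9963 = 37/9963.
Likelihood ratio per flagged token = 5.
Target posterior odds = 0.75/0.25 = 3.
Require 5ⁿ ≥ 3 ÷ (37/9963) = 29889/37.
5⁴ = 625 falls short of 29889/37 but 5⁵ = 3125 reaches it, so n = 5.

5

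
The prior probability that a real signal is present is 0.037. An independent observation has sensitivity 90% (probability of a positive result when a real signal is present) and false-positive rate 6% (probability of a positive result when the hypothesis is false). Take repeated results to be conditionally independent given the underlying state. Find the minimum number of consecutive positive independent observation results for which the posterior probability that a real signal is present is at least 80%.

2

Prior odds = 0.037/0.963 = 37/963.
Likelihood ratio of a positive result = 0.9/0.06 = 15.
Target odds: 0.8 ÷ 0.2 = 4.
Need (37/963) × 15ⁿ ≥ 4, i.e. 15ⁿ ≥ 3852/37.
15¹ = 15 falls short of 3852/37 but 15² = 225 reaches it, so n = 2.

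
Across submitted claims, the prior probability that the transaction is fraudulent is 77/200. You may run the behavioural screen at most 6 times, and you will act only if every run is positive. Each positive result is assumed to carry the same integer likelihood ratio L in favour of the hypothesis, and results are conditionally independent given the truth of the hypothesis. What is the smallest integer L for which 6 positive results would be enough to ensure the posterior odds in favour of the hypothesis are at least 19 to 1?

2

Prior odds = 0.385/0.615 = 77/123.
Target odds = 19.
Need L⁶ ≥ 19 ÷ (77/123) = 2337/77.
1⁶ = 1 < 2337/77 ≤ 64 = 2⁶, so L = 2.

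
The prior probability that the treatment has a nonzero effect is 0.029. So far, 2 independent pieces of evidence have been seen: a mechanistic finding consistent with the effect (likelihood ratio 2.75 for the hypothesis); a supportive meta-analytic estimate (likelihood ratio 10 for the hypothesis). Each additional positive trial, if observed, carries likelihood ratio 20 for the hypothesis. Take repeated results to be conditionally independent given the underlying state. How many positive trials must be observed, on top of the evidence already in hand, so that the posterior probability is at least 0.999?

3

Prior odds = 0.029/0.971 = 29/971.
Combined Bayes factor of the evidence already in hand = 2.75 × 10 = 27.5.
Odds after that evidence = (29/971) × 27.5 = 1595/1942.
Target odds = 0.999/0.001 = 999.
Need 20ⁿ ≥ 999 ÷ (1595/1942) = 1940058/1595.
20² = 400 falls short of 1940058/1595 but 20³ = 8000 reaches it, so n = 3.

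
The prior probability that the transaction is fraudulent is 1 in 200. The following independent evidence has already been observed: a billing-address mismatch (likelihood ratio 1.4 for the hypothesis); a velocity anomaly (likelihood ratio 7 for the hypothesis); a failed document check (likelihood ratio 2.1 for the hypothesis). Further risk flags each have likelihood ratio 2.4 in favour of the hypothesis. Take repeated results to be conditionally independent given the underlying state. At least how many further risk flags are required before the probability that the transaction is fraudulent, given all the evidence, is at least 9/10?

6

Prior odds = 0.005/0.995 = 1/199.
Combined Bayes factor of the evidence already in hand = 1.4 × 7 × 2.1 = 20.58.
Odds after that evidence = (1/199) × 20.58 = 1029/9950.
Target odds = 0.9/0.1 = 9.
Need 2.4ⁿ ≥ 9 ÷ (1029/9950) = 29850/343.
2.4⁵ = 79.62624 falls short of 29850/343 but 2.4⁶ = 2985984/15625 reaches it, so n = 6.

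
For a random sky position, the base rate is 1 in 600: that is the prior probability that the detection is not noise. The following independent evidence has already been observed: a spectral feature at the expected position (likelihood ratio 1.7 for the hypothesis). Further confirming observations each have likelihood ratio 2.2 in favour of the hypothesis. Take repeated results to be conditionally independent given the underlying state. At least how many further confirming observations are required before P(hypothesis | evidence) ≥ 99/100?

Prior odds = (1/600)/(599/600) = 1/599.
Bayes factor of the evidence already in hand = 1.7.
Odds after that evidence = (1/599) × 1.7 = 17/5990.
Target odds = 0.99/0.01 = 99.
Need 2.2ⁿ ≥ 99 ÷ (17/5990) = 593010/17.
2.2¹³ ≈28281 falls short of 593010/17 but 2.2¹⁴ ≈62218.2 reaches it, so n = 14.

14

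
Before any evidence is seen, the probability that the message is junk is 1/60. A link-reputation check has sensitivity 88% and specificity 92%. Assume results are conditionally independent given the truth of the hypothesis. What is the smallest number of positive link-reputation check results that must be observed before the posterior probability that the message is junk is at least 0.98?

Prior odds = (1/60)/(59/60) = 1/59.
False-positive rate = 1 − 0.92 = 0.08; likelihood ratio of a positive = 0.88/0.08 = 11.
Target odds: 0.98 ÷ 0.02 = 49.
Need (1/59) × 11ⁿ ≥ 49, i.e. 11ⁿ ≥ 2891.
11³ = 1331 falls short of 2891 but 11⁴ = 14641 reaches it, so n = 4.

4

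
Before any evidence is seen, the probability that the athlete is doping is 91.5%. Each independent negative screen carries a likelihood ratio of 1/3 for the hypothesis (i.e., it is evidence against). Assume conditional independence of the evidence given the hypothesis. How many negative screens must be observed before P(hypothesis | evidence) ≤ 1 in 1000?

9

Prior odds = 0.915/0.085 = 183/17.
Likelihood ratio per negative screen = 1/3.
Target odds: 0.001 ÷ 0.999 = 1/999.
Need (183/17) × (1/3)ⁿ ≤ 1/999, i.e. (1/3)ⁿ ≤ 17/182817.
(1/3)⁸ = 1/6561 is still above 17/182817 but (1/3)⁹ = 1/19683 is at or below it, so n = 9.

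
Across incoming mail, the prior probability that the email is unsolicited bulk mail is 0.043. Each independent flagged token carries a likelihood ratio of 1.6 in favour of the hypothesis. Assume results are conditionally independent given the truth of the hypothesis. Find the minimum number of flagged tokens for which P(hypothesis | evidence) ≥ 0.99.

Prior odds: 0.043 ÷ 0.957 = 43/957.
Likelihood ratio per flagged token = 1.6.
Target odds: 0.99 ÷ 0.01 = 99.
Require 1.6ⁿ ≥ 99 ÷ (43/957) = 94743/43.
1.6¹⁶ ≈1844.67 falls short of 94743/43 but 1.6¹⁷ ≈2951.48 reaches it, so n = 17.

17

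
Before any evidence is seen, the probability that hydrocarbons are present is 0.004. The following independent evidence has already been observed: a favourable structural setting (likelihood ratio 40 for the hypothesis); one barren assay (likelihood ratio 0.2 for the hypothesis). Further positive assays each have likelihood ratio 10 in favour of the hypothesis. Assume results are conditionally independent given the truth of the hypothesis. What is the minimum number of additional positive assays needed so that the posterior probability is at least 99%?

Prior odds = 0.004/0.996 = 1/249.
Combined Bayes factor of the evidence already in hand = 40 × 0.2 = 8.
Odds after that evidence = (1/249) × 8 = 8/249.
Target odds = 0.99/0.01 = 99.
Need 10ⁿ ≥ 99 ÷ (8/249) = 3081.375.
10³ = 1000 falls short of 3081.375 but 10⁴ = 10000 reaches it, so n = 4.

4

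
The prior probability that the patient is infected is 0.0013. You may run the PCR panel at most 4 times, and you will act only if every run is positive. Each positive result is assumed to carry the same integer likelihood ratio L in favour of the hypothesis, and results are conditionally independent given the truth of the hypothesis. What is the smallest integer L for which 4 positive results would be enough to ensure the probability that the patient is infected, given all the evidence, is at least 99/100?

Prior odds = 0.0013/0.9987 = 13/9987.
Target odds = 0.99/0.01 = 99.
Need L⁴ ≥ 99 ÷ (13/9987) = 988713/13.
16⁴ = 65536 < 988713/13 ≤ 83521 = 17⁴, so L = 17.

17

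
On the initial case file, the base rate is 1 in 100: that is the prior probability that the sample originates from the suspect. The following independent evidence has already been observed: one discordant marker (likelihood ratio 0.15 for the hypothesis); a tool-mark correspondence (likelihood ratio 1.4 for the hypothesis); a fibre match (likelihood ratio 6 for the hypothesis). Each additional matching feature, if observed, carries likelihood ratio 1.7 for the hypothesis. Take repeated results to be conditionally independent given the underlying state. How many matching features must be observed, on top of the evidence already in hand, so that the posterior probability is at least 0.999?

Prior odds = 0.01/0.99 = 1/99.
Combined Bayes factor of the evidence already in hand = 0.15 × 1.4 × 6 = 1.26.
Odds after that evidence = (1/99) × 1.26 = 7/550.
Target odds = 0.999/0.001 = 999.
Need 1.7ⁿ ≥ 999 ÷ (7/550) = 549450/7.
1.7²¹ ≈69091.9 falls short of 549450/7 but 1.7²² ≈117456 reaches it, so n = 22.

22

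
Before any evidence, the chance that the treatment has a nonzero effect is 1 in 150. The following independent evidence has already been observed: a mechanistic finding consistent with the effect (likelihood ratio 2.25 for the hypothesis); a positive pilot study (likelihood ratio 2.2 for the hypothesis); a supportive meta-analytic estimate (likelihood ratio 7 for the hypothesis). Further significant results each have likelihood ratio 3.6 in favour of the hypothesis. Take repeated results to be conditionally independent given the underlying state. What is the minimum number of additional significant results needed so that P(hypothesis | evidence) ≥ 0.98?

5

Prior odds = (1/150)/(149/150) = 1/149.
Combined Bayes factor of the evidence already in hand = 2.25 × 2.2 × 7 = 34.65.
Odds after that evidence = (1/149) × 34.65 = 693/2980.
Target odds = 0.98/0.02 = 49.
Need 3.6ⁿ ≥ 49 ÷ (693/2980) = 20860/99.
3.6⁴ = 167.9616 falls short of 20860/99 but 3.6⁵ = 604.66176 reaches it, so n = 5.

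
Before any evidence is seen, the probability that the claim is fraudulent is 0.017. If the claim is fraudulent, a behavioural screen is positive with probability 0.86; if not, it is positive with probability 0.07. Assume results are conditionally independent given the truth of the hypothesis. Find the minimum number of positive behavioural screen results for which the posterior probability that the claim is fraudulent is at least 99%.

4

Prior odds: 0.017 ÷ 0.983 = 17/983.
Likelihood ratio of a positive = 0.86/0.07 = 86/7.
Target odds: 0.99 ÷ 0.01 = 99.
Require (86/7)ⁿ ≥ 99 ÷ (17/983) = 97317/17.
(86/7)³ = 636056/343 falls short of 97317/17 but (86/7)⁴ = 54700816/2401 reaches it, so n = 4.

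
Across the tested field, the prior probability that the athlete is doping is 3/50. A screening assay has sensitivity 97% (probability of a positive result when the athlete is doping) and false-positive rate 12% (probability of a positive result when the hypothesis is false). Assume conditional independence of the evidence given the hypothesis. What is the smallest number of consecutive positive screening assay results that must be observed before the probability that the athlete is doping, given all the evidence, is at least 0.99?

Prior odds: 0.06 ÷ 0.94 = 3/47.
Likelihood ratio of a positive result = 0.97/0.12 = 97/12.
Target odds: 0.99 ÷ 0.01 = 99.
Require (97/12)ⁿ ≥ 99 ÷ (3/47) = 1551.
(97/12)³ = 912673/1728 falls short of 1551 but (97/12)⁴ = 88529281/20736 reaches it, so n = 4.

4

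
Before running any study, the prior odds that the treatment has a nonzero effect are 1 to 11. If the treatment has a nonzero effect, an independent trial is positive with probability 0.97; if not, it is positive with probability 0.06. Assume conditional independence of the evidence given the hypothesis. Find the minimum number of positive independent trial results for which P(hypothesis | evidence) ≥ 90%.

Prior odds = 1/11.
Likelihood ratio of a positive = 0.97/0.06 = 97/6.
Target odds: 0.9 ÷ 0.1 = 9.
Require (97/6)ⁿ ≥ 9 ÷ (1/11) = 99.
(97/6)¹ = 97/6 falls short of 99 but (97/6)² = 9409/36 reaches it, so n = 2.

2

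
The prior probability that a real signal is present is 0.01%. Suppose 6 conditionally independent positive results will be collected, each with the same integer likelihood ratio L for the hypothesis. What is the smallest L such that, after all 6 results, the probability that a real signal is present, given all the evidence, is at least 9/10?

Prior odds = 0.0001/0.9999 = 1/9999.
Target odds = 0.9/0.1 = 9.
Need L⁶ ≥ 9 ÷ (1/9999) = 89991.
6⁶ = 46656 < 89991 ≤ 117649 = 7⁶, so L = 7.

7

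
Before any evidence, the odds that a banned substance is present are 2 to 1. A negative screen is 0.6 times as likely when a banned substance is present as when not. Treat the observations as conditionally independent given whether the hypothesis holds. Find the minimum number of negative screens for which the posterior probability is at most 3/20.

Prior odds = 2.
Likelihood ratio per negative screen = 0.6.
Target odds: 0.15 ÷ 0.85 = 3/17.
Require 0.6ⁿ ≤ 3/17 ÷ 2 = 3/34.
0.6⁴ = 0.1296 is still above 3/34 but 0.6⁵ = 0.07776 is at or below it, so n = 5.

5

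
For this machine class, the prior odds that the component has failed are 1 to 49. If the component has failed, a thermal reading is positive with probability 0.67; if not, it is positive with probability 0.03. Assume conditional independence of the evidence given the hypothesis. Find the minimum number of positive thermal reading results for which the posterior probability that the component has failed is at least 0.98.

3

Prior odds = 1/49.
Likelihood ratio of a positive = 0.67/0.03 = 67/3.
Target posterior odds = 0.98/0.02 = 49.
Need (1/49) × (67/3)ⁿ ≥ 49, i.e. (67/3)ⁿ ≥ 2401.
(67/3)² = 4489/9 falls short of 2401 but (67/3)³ = 300763/27 reaches it, so n = 3.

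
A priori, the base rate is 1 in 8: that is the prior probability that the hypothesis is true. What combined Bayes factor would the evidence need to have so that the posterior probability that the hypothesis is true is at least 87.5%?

Prior odds = 0.125/0.875 = 1/7.
Target odds = 0.875/0.125 = 7.
Required Bayes factor = 7 ÷ (1/7) = 49.

49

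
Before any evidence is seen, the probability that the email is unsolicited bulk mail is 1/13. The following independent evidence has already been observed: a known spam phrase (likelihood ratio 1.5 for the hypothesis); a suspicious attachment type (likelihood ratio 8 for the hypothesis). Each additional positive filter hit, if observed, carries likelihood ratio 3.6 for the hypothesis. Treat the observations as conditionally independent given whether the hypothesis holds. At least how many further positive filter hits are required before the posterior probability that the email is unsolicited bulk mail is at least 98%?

4

Prior odds = (1/13)/(12/13) = 1/12.
Combined Bayes factor of the evidence already in hand = 1.5 × 8 = 12.
Odds after that evidence = (1/12) × 12 = 1.
Target odds = 0.98/0.02 = 49.
Need 3.6ⁿ ≥ 49 ÷ 1 = 49.
3.6³ = 46.656 falls short of 49 but 3.6⁴ = 167.9616 reaches it, so n = 4.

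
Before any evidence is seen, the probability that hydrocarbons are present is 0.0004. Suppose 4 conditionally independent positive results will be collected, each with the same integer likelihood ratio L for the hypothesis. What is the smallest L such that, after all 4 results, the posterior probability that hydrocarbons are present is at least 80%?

Prior odds = 0.0004/0.9996 = 1/2499.
Target odds = 0.8/0.2 = 4.
Need L⁴ ≥ 4 ÷ (1/2499) = 9996.
9⁴ = 6561 < 9996 ≤ 10000 = 10⁴, so L = 10.

10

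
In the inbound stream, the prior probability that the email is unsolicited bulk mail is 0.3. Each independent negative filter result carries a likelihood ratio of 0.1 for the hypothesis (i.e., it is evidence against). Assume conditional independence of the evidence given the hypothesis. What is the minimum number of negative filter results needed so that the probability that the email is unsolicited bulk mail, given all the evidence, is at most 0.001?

Prior odds: 0.3 ÷ 0.7 = 3/7.
Likelihood ratio per negative filter result = 0.1.
Target odds: 0.001 ÷ 0.999 = 1/999.
Require 0.1ⁿ ≤ 1/999 ÷ (3/7) = 7/2997.
0.1² = 0.01 is still above 7/2997 but 0.1³ = 0.001 is at or below it, so n = 3.

3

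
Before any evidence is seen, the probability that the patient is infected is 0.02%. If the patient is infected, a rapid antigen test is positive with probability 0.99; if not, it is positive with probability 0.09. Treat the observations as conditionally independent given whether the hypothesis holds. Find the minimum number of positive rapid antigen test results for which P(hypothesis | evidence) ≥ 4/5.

5

Prior odds: 0.0002 ÷ 0.9998 = 1/4999.
Likelihood ratio of a positive = 0.99/0.09 = 11.
Target posterior odds = 0.8/0.2 = 4.
Need (1/4999) × 11ⁿ ≥ 4, i.e. 11ⁿ ≥ 19996.
11⁴ = 14641 falls short of 19996 but 11⁵ = 161051 reaches it, so n = 5.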